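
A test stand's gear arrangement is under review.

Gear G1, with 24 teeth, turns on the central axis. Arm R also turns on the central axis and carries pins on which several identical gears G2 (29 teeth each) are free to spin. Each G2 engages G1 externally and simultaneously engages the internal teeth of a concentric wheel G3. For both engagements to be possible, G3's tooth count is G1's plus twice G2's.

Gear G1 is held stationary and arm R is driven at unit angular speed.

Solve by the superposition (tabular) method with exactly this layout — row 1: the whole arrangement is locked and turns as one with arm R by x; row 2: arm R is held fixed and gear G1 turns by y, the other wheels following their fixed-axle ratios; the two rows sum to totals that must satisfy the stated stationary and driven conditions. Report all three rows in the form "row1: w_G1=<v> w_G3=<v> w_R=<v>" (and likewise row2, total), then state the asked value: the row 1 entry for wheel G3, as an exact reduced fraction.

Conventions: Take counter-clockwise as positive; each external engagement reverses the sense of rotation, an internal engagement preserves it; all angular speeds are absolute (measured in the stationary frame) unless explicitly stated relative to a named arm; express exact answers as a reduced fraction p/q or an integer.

row1: w_G1=1 w_G3=1 w_R=1
row2: w_G1=-1 w_G3=12/41 w_R=0
total: w_G1=0 w_G3=53/41 w_R=1
asked value: 1

class = planetary set [G3 = 24+2·29 = 82; Willis about the carrier]
row 1 — lock + rotate with arm: ω_sun = ω_ring = ω_arm = x
superposition row 2 [arm held]: sun y, ring −(24/82)·y, arm 0
boundary: total ω_sun = x + y = 0 and total ω_arm = x = 1  ⇒  y = -1, x = 1
row 2 ring = −(24/82)·(-1) = 12/41
totals (row 1 + row 2): sun 1 + (-1) = 0, ring 1 + 12/41 = 53/41, arm 1 + 0 = 1
asked cell (row1, ring) = 1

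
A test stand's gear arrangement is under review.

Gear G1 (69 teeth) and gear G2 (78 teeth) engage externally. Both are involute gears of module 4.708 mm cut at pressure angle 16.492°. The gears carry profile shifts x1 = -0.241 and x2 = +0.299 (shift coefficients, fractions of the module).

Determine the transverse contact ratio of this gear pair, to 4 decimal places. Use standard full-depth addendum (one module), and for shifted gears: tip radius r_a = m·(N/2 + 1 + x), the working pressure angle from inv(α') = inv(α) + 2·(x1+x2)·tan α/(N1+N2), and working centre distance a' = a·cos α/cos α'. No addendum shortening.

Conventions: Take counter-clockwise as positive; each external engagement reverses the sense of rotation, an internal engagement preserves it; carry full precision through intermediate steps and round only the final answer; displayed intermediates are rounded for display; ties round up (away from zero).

2.0425

class = single-mesh tooth geometry [involute pair 69T × 78T, m = 4.708]
base radii: r_b1 = 155.743694, r_b2 = 176.058089
tip radii: r_a1 = 165.999372, r_a2 = 189.727692
inv(α') = inv(16.492°) + 2·(-0.241+0.299)·tan α/(69+78) = 0.00845555  ⇒  α' = 16.64324°
a' = a·cos α / cos α' = 346.0380·cos 16.492°/cos 16.64324° = 346.309850
action lengths: √(r_a1²−r_b1²) = 57.442957, √(r_a2²−r_b2²) = 70.711714
base pitch p_b = π·m·cos α = 14.182123
CR = (57.442957 + 70.711714 − 346.309850·sin 16.64324°)/14.182123 = 2.042538
contact ratio ≈ 2.0425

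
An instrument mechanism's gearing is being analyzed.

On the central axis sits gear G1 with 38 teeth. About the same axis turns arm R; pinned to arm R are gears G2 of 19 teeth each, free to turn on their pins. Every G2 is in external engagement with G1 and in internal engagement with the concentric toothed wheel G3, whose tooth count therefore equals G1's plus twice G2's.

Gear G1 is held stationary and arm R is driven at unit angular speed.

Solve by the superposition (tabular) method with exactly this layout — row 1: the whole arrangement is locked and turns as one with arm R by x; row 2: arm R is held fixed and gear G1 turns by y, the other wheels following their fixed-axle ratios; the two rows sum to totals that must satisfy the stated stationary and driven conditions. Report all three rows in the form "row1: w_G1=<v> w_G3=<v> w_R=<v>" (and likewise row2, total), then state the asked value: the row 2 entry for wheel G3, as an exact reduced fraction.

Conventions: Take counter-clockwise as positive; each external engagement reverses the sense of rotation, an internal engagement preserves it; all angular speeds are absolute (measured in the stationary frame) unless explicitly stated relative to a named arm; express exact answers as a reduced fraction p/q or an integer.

recognized (axles ride arm R): planetary set, 38/19/76 teeth
superposition row 1 [locked train]: every member turns x
row 2 (arm held, sun turns y): ω_ring = −(38/76)·y, ω_arm = 0
boundary: total ω_sun = x + y = 0 and total ω_arm = x = 1  ⇒  y = -1, x = 1
row 2 ring = −(38/76)·(-1) = 1/2
totals (row 1 + row 2): sun 1 + (-1) = 0, ring 1 + 1/2 = 3/2, arm 1 + 0 = 1
asked cell (row2, ring) = 1/2

row1: w_G1=1 w_G3=1 w_R=1
row2: w_G1=-1 w_G3=1/2 w_R=0
total: w_G1=0 w_G3=3/2 w_R=1
asked value: 1/2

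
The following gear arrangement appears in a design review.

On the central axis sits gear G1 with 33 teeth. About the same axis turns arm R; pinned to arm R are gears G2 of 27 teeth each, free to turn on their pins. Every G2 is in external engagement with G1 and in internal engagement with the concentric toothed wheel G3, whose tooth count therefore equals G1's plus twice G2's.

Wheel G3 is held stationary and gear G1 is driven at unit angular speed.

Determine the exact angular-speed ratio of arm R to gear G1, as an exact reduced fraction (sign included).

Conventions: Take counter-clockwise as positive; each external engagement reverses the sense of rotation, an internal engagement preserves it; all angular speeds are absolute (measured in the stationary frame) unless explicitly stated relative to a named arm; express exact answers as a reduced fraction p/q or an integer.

11/40

planetary set (33T centre, 27T on arm, 87T internal) — Willis relation
ring teeth: 33 + 2·27 = 87
33(ω_sun−ω_arm) = −87(ω_ring−ω_arm),  ω_ring = 0, ω_sun = 1
33(1−ω_arm) = −87(0−ω_arm)  ⇒  120·ω_arm = 33  ⇒  ω_arm = 11/40
ω_out/ω_in = 11/40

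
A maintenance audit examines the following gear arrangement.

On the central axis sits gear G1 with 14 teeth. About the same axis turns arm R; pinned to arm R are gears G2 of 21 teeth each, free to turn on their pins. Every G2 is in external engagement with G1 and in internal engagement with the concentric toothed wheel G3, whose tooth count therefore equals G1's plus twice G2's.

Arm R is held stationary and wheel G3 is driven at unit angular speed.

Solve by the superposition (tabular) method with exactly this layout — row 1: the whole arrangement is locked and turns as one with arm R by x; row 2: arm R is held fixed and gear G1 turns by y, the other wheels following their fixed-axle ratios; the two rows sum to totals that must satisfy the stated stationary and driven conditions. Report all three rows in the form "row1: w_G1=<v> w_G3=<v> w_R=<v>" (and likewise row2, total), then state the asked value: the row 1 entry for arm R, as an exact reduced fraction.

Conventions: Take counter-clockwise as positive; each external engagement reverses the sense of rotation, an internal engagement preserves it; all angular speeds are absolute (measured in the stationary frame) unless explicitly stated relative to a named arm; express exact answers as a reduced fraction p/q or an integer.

row1: w_G1=0 w_G3=0 w_R=0
row2: w_G1=-4 w_G3=1 w_R=0
total: w_G1=-4 w_G3=1 w_R=0
asked value: 0

class = planetary set [G3 = 14+2·21 = 56; Willis about the carrier]
row 1 (train locked, turned with arm): all members turn x
row 2 — arm fixed, fixed-axis ratios: sun y, ring −(14/56)·y, arm 0
boundary: total ω_arm = x = 0 and total ω_ring = x − (14/56)·y = 1  ⇒  y = -4, x = 0
row 2 ring = −(14/56)·(-4) = 1
totals (row 1 + row 2): sun 0 + (-4) = -4, ring 0 + 1 = 1, arm 0 + 0 = 0
asked cell (row1, arm) = 0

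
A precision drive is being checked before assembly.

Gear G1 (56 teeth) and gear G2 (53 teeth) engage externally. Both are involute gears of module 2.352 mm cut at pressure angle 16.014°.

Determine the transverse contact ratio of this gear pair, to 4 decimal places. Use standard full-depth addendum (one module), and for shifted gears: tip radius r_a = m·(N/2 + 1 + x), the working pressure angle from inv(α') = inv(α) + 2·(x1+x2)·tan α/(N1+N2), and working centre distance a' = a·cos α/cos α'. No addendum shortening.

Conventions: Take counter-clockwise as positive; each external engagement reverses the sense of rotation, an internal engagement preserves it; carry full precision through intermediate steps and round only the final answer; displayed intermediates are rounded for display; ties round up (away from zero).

2.0306

topology: single-mesh involute geometry — m = 2.352, 56T/53T pair
base radii: r_b1 = 63.300413, r_b2 = 59.909319
tip radii: r_a1 = 68.208000, r_a2 = 64.680000
no profile shift: α' = α, a' = a
action lengths: √(r_a1²−r_b1²) = 25.404507, √(r_a2²−r_b2²) = 24.379825
base pitch p_b = π·m·cos α = 7.102290
CR = (25.404507 + 24.379825 − 128.184000·sin 16.01400°)/7.102290 = 2.030602
contact ratio ≈ 2.0306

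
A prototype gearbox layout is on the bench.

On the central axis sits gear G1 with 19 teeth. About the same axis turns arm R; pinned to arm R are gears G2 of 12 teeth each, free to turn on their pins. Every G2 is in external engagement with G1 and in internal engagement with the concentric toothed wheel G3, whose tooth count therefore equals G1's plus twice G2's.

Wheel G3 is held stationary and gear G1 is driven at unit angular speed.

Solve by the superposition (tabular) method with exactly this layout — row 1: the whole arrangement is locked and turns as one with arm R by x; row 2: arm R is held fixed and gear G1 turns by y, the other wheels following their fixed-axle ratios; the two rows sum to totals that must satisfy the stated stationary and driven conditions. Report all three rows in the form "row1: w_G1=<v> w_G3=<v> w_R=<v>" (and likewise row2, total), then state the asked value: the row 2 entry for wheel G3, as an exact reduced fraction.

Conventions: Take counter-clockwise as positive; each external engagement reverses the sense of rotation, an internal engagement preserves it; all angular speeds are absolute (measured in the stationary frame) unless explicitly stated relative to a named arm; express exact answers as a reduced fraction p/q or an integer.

planetary set (19T centre, 12T on arm, 43T internal) — Willis relation
row 1 (train locked, turned with arm): all members turn x
row 2 — arm fixed, fixed-axis ratios: sun y, ring −(19/43)·y, arm 0
boundary: total ω_ring = x − (19/43)·y = 0 and total ω_sun = x + y = 1  ⇒  y = 43/62, x = 19/62
row 2 ring = −(19/43)·43/62 = -19/62
totals (row 1 + row 2): sun 19/62 + 43/62 = 1, ring 19/62 + (-19/62) = 0, arm 19/62 + 0 = 19/62
asked cell (row2, ring) = -19/62

row1: w_G1=19/62 w_G3=19/62 w_R=19/62
row2: w_G1=43/62 w_G3=-19/62 w_R=0
total: w_G1=1 w_G3=0 w_R=19/62
asked value: -19/62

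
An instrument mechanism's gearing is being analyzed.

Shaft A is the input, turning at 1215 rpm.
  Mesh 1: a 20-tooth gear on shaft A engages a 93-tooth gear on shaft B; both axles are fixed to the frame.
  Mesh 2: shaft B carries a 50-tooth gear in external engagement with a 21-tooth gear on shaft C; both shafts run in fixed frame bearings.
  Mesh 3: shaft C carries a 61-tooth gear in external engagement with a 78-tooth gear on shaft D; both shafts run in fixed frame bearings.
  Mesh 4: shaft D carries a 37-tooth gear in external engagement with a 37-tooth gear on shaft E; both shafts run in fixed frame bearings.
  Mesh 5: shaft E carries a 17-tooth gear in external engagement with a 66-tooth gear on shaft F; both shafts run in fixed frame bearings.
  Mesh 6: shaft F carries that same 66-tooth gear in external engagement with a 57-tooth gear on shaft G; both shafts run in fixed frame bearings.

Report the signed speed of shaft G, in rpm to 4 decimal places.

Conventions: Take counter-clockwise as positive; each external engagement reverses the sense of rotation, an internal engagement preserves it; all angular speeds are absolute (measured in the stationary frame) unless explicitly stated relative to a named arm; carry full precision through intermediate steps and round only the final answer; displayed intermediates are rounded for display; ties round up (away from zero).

recognized (7 fixed axles, 6 meshes): fixed-axis compound train
mesh 1 [20T→93T]: ω = 1215.0000×20/93 = 261.2903 rpm, sense flips to −
mesh 2 [50T→21T]: ω = 261.2903×50/21 = 622.1198 rpm, sense flips to +
mesh 3 [61T→78T]: ω = 622.1198×61/78 = 486.5296 rpm, sense flips to −
mesh 4 [37T→37T]: ω = 486.5296×37/37 = 486.5296 rpm, sense flips to +
mesh 5 [17T→66T]: ω = 486.5296×17/66 = 125.3182 rpm, sense flips to −
mesh 6 [66T→57T]: ω = 125.3182×66/57 = 145.1053 rpm, sense flips to +
signed output speed = +145.1053 rpm

+145.1053 rpm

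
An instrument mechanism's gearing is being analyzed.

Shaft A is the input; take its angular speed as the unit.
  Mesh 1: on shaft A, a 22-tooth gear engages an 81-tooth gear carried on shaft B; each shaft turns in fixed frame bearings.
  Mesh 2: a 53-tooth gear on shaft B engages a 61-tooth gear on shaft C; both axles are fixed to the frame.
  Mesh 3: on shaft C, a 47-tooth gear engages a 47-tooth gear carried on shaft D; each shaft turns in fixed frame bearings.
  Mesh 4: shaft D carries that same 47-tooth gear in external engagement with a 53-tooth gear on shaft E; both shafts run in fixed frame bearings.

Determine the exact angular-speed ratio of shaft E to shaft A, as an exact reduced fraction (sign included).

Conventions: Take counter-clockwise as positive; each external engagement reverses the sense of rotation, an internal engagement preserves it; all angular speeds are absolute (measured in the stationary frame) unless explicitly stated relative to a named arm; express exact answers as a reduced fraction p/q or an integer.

1034/4941

class = fixed-axis compound train [4 meshes; 4 ratios multiply, 4 sense flips]
mesh 1 [22T→81T]: running ratio 22/81, sense −
mesh 2 [53T→61T]: running ratio 1166/4941, sense +
mesh 3 [47T→47T]: running ratio 1166/4941, sense −
mesh 4 [47T→53T]: running ratio 1034/4941, sense +
ω_out/ω_in = 1034/4941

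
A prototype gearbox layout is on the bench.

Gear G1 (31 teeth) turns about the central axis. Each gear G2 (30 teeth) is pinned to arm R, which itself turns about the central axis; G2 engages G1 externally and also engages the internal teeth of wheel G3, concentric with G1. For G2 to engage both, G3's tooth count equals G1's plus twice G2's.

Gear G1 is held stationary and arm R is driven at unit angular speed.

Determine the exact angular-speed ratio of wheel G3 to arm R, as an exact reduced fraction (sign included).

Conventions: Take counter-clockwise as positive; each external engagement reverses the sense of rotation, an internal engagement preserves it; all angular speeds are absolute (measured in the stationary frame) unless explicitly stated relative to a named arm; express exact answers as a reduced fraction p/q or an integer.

topology: planetary set — G1 31T / G2 30T / G3 91T, arm = carrier (Willis)
ring teeth: 31 + 2·30 = 91
31(ω_sun−ω_arm) = −91(ω_ring−ω_arm),  ω_sun = 0, ω_arm = 1
ω_ring = 1 − (31/91)(0−1) = 122/91
ω_out/ω_in = 122/91

122/91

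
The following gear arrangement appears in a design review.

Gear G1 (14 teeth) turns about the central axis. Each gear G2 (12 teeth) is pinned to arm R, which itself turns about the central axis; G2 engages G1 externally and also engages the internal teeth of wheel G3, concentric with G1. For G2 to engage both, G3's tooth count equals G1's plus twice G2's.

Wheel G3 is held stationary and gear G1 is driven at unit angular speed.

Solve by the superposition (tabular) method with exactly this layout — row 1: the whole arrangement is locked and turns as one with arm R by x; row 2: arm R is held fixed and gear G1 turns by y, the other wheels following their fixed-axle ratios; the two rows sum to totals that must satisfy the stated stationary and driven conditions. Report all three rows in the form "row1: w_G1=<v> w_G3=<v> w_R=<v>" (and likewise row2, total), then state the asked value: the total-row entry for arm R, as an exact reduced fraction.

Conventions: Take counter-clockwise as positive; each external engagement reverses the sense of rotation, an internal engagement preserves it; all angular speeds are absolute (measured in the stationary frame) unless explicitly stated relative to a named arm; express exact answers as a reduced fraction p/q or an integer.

class = planetary set [G3 = 14+2·12 = 38; Willis about the carrier]
superposition row 1 [locked train]: every member turns x
row 2: sun turns y, ring = −(14/38)·y, arm 0
boundary: total ω_ring = x − (14/38)·y = 0 and total ω_sun = x + y = 1  ⇒  y = 19/26, x = 7/26
row 2 ring = −(14/38)·19/26 = -7/26
totals (row 1 + row 2): sun 7/26 + 19/26 = 1, ring 7/26 + (-7/26) = 0, arm 7/26 + 0 = 7/26
asked cell (total, arm) = 7/26

row1: w_G1=7/26 w_G3=7/26 w_R=7/26
row2: w_G1=19/26 w_G3=-7/26 w_R=0
total: w_G1=1 w_G3=0 w_R=7/26
asked value: 7/26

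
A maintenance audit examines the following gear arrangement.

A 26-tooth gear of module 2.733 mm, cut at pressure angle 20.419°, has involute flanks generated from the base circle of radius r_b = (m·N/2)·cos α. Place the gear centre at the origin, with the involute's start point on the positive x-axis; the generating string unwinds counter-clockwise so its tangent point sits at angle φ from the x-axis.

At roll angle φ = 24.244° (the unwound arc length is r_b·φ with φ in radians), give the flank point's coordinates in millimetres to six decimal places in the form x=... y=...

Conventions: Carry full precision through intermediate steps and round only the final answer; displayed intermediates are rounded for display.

recognized (one wheel, involute flank): single-mesh tooth geometry, m = 2.733, N = 26
pitch radius r_p = m·N/2 = 2.733·26/2 = 35.529000
base radius r_b = r_p·cos α = 35.529000·cos 20.419° = 33.296583
roll angle φ = 24.244° = 0.42313762 rad
x = r_b·(cos φ + φ·sin φ) = 36.145281
y = r_b·(sin φ − φ·cos φ) = 0.825900

x=36.145281 y=0.825900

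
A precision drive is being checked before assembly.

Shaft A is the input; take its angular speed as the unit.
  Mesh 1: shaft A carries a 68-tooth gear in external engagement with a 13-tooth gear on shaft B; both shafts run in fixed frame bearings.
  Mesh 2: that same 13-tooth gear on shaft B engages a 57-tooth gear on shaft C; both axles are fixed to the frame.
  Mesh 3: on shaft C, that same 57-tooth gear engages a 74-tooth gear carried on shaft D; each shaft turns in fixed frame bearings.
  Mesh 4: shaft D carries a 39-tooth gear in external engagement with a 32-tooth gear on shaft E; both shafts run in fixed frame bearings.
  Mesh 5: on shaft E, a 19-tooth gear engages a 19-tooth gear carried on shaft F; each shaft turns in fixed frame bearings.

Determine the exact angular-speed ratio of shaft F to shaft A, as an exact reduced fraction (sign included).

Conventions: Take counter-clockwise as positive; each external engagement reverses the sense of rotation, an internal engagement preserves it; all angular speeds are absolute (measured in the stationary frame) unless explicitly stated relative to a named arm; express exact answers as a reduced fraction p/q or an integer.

class = fixed-axis compound train [5 meshes; 5 ratios multiply, 5 sense flips]
mesh 1 [68T→13T]: running ratio 68/13, sense −
mesh 2 [13T→57T]: running ratio 68/57, sense +
mesh 3 [57T→74T]: running ratio 34/37, sense −
mesh 4 [39T→32T]: running ratio 663/592, sense +
mesh 5 [19T→19T]: running ratio 663/592, sense −
ω_out/ω_in = -663/592

-663/592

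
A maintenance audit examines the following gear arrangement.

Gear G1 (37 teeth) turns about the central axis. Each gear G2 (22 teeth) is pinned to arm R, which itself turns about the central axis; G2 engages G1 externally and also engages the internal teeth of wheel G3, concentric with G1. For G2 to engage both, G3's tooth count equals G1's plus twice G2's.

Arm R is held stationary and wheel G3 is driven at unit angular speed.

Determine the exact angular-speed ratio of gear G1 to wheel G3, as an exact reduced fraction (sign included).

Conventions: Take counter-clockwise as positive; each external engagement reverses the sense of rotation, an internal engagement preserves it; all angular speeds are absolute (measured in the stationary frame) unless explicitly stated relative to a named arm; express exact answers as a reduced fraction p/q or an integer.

planetary set (37T centre, 22T on arm, 81T internal) — Willis relation
ring teeth: 37 + 2·22 = 81
37(ω_sun−ω_arm) = −81(ω_ring−ω_arm),  ω_arm = 0, ω_ring = 1
ω_sun = 0 − (81/37)(1−0) = -81/37
ω_out/ω_in = -81/37

-81/37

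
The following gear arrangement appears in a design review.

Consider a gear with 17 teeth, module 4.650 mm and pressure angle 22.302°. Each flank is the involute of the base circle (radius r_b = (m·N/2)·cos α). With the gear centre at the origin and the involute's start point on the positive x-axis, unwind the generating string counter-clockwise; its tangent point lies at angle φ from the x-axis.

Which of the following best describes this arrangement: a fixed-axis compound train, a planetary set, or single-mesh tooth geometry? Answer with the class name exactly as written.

single-mesh involute tooth geometry (17T wheel at module 4.650)
classification: single-mesh tooth geometry

single-mesh tooth geometry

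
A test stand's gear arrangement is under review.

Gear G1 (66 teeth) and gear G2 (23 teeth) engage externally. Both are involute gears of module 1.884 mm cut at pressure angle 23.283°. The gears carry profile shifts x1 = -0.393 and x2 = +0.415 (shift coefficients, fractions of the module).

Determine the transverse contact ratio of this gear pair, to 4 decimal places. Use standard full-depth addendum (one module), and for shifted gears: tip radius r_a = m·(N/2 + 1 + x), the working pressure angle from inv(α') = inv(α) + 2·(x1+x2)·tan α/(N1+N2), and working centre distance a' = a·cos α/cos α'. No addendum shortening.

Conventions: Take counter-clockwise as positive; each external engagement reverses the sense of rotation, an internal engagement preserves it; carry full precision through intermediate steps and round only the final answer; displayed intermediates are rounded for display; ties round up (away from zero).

1.4888

topology: single-mesh involute geometry — m = 1.884, 66T/23T pair
base radii: r_b1 = 57.108942, r_b2 = 19.901601
tip radii: r_a1 = 63.315588, r_a2 = 24.331860
inv(α') = inv(23.283°) + 2·(-0.393+0.415)·tan α/(66+23) = 0.02416408  ⇒  α' = 23.34862°
a' = a·cos α / cos α' = 83.8380·cos 23.283°/cos 23.34862° = 83.879393
action lengths: √(r_a1²−r_b1²) = 27.339209, √(r_a2²−r_b2²) = 13.998774
base pitch p_b = π·m·cos α = 5.436759
CR = (27.339209 + 13.998774 − 83.879393·sin 23.34862°)/5.436759 = 1.488848
contact ratio ≈ 1.4888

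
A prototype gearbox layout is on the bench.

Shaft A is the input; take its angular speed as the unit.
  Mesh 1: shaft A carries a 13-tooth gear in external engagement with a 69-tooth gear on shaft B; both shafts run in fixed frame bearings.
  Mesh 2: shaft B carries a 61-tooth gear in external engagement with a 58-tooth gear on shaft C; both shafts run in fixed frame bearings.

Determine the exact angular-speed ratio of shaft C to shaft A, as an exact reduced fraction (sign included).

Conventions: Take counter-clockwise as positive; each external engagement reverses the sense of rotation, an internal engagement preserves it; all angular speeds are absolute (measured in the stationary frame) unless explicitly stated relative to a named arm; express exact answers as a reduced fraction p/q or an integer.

class = fixed-axis compound train [2 meshes; 2 ratios multiply, 2 sense flips]
mesh 1 [13T→69T]: running ratio 13/69, sense −
mesh 2 [61T→58T]: running ratio 793/4002, sense +
ω_out/ω_in = 793/4002

793/4002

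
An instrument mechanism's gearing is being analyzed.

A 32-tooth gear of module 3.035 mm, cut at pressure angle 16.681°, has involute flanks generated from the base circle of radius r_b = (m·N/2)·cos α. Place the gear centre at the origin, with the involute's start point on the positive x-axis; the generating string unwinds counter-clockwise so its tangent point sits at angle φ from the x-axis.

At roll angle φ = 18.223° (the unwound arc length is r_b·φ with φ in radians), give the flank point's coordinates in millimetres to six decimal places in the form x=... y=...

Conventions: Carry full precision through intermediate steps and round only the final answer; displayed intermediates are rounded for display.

x=48.810046 y=0.493830

single-mesh involute tooth geometry (32T wheel at module 3.035)
pitch radius r_p = m·N/2 = 3.035·32/2 = 48.560000
base radius r_b = r_p·cos α = 48.560000·cos 16.681° = 46.516485
roll angle φ = 18.223° = 0.31805135 rad
x = r_b·(cos φ + φ·sin φ) = 48.810046
y = r_b·(sin φ − φ·cos φ) = 0.493830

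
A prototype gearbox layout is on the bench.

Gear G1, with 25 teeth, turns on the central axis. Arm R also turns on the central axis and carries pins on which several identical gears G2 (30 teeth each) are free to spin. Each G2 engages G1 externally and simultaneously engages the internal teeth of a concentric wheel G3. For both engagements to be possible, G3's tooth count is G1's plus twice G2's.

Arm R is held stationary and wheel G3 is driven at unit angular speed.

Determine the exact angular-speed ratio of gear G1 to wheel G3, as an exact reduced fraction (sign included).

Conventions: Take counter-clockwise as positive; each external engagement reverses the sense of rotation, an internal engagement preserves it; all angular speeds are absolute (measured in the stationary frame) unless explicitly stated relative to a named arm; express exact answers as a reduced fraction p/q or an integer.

-17/5

planetary set (25T centre, 30T on arm, 85T internal) — Willis relation
ring teeth: 25 + 2·30 = 85
25(ω_sun−ω_arm) = −85(ω_ring−ω_arm),  ω_arm = 0, ω_ring = 1
ω_sun = 0 − (85/25)(1−0) = -17/5
ω_out/ω_in = -17/5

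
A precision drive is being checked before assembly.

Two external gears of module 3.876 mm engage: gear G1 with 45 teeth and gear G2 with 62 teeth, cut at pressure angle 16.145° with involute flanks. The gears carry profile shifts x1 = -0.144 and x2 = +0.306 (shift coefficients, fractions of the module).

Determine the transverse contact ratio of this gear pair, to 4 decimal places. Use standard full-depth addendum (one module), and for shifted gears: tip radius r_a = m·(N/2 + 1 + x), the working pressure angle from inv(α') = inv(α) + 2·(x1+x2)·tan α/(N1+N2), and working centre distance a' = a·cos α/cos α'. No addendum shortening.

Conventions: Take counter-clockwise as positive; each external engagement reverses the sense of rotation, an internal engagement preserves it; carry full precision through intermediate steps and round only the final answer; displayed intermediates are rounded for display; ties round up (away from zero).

single-mesh involute tooth geometry (45T engaging 62T at module 3.876)
base radii: r_b1 = 83.770530, r_b2 = 115.417174
tip radii: r_a1 = 90.527856, r_a2 = 125.218056
inv(α') = inv(16.145°) + 2·(-0.144+0.306)·tan α/(45+62) = 0.00857936  ⇒  α' = 16.72223°
a' = a·cos α / cos α' = 207.3660·cos 16.145°/cos 16.72223° = 207.983113
action lengths: √(r_a1²−r_b1²) = 34.318961, √(r_a2²−r_b2²) = 48.563746
base pitch p_b = π·m·cos α = 11.696572
CR = (34.318961 + 48.563746 − 207.983113·sin 16.72223°)/11.696572 = 1.969748
contact ratio ≈ 1.9697

1.9697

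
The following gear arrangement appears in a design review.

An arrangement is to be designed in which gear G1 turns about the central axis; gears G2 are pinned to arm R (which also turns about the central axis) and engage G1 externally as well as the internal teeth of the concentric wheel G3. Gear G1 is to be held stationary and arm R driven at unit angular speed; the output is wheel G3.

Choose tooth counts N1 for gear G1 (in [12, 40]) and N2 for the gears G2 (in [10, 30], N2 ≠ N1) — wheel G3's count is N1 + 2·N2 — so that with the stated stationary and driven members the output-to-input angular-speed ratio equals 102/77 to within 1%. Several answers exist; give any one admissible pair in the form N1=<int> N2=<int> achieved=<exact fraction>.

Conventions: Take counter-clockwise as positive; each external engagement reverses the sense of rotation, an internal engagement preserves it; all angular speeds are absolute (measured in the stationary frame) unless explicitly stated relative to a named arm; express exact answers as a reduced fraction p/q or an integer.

design class (target 102/77): planetary set
Willis with ω_sun = 0: ω_ring/ω_arm = (N1+N3)/N3; set equal to 102/77  ⇒  N3/N1 = 1/(102/77 − 1) = 77/25
N3 = N1 + 2·N2  ⇒  N2/N1 = (N3/N1 − 1)/2 = (77/25 − 1)/2 = 26/25
smallest multiple with N1 ≥ 12 and N2 ≥ 10: k = 1  ⇒  N1 = 1·25 = 25, N2 = 1·26 = 26 (N1 ≤ 40, N2 ≤ 30, N2 ≠ N1 ✓), N3 = 25 + 2·26 = 77
check: (N1+N3)/N3 with N1 = 25, N3 = 77 gives 102/77; |achieved − target| = 0 ≤ 51/3850 ✓

N1=25 N2=26 achieved=102/77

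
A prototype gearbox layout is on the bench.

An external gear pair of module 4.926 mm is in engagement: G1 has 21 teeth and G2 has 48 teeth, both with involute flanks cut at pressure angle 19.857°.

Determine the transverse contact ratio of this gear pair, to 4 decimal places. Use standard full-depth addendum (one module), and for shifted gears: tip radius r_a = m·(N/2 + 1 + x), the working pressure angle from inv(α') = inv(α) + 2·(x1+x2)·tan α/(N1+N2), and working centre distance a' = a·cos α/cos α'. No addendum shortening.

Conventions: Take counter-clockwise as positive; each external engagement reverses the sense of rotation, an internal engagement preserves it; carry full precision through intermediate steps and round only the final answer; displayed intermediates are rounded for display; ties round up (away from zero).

class = single-mesh tooth geometry [involute pair 21T × 48T, m = 4.926]
base radii: r_b1 = 48.647722, r_b2 = 111.194793
tip radii: r_a1 = 56.649000, r_a2 = 123.150000
no profile shift: α' = α, a' = a
action lengths: √(r_a1²−r_b1²) = 29.025995, √(r_a2²−r_b2²) = 52.930526
base pitch p_b = π·m·cos α = 14.555364
CR = (29.025995 + 52.930526 − 169.947000·sin 19.85700°)/14.555364 = 1.664677
contact ratio ≈ 1.6647

1.6647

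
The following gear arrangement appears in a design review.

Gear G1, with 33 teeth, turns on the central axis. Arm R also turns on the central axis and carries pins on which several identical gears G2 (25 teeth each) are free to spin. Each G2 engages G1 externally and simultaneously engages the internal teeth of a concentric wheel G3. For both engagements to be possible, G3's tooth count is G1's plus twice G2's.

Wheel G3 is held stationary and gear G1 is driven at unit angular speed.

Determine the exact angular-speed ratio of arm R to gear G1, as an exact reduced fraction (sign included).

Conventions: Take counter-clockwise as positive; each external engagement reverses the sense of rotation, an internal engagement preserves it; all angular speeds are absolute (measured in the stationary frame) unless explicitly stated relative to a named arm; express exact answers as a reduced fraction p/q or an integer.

planetary set (33T centre, 25T on arm, 83T internal) — Willis relation
ring teeth: 33 + 2·25 = 83
33(ω_sun−ω_arm) = −83(ω_ring−ω_arm),  ω_ring = 0, ω_sun = 1
33(1−ω_arm) = −83(0−ω_arm)  ⇒  116·ω_arm = 33  ⇒  ω_arm = 33/116
ω_out/ω_in = 33/116

33/116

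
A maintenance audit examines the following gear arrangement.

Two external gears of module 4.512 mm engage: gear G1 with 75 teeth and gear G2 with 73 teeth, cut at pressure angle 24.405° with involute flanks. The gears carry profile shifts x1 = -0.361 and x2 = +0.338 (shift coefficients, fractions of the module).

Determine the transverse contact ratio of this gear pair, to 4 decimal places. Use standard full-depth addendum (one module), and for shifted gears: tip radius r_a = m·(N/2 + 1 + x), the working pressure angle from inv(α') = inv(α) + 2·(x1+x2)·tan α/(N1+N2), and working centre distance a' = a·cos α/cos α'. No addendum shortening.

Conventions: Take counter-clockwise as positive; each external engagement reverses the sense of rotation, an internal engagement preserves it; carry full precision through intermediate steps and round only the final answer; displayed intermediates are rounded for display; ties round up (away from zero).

1.5881

class = single-mesh tooth geometry [involute pair 75T × 73T, m = 4.512]
base radii: r_b1 = 154.081575, r_b2 = 149.972733
tip radii: r_a1 = 172.083168, r_a2 = 170.725056
inv(α') = inv(24.405°) + 2·(-0.361+0.338)·tan α/(75+73) = 0.02763672  ⇒  α' = 24.36568°
a' = a·cos α / cos α' = 333.8880·cos 24.405°/cos 24.36568° = 333.784145
action lengths: √(r_a1²−r_b1²) = 76.625615, √(r_a2²−r_b2²) = 81.579557
base pitch p_b = π·m·cos α = 12.908308
CR = (76.625615 + 81.579557 − 333.784145·sin 24.36568°)/12.908308 = 1.588091
contact ratio ≈ 1.5881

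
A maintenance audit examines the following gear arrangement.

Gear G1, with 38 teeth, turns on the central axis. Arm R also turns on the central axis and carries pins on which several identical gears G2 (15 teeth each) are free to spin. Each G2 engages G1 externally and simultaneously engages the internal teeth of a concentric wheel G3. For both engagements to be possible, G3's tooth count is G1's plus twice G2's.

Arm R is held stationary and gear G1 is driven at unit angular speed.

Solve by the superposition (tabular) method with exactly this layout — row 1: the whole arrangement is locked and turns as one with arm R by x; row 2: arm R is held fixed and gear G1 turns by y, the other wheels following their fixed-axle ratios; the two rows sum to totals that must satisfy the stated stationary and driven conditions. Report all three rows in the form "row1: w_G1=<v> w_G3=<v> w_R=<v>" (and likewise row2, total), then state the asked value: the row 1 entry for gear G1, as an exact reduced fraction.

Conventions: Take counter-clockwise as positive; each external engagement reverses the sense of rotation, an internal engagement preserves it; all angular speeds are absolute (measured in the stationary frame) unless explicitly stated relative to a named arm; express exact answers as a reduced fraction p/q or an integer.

row1: w_G1=0 w_G3=0 w_R=0
row2: w_G1=1 w_G3=-19/34 w_R=0
total: w_G1=1 w_G3=-19/34 w_R=0
asked value: 0

topology: planetary set — G1 38T / G2 15T / G3 68T, arm = carrier (Willis)
row 1 — lock + rotate with arm: ω_sun = ω_ring = ω_arm = x
row 2 — arm fixed, fixed-axis ratios: sun y, ring −(38/68)·y, arm 0
boundary: total ω_arm = x = 0 and total ω_sun = x + y = 1  ⇒  y = 1, x = 0
row 2 ring = −(38/68)·1 = -19/34
totals (row 1 + row 2): sun 0 + 1 = 1, ring 0 + (-19/34) = -19/34, arm 0 + 0 = 0
asked cell (row1, sun) = 0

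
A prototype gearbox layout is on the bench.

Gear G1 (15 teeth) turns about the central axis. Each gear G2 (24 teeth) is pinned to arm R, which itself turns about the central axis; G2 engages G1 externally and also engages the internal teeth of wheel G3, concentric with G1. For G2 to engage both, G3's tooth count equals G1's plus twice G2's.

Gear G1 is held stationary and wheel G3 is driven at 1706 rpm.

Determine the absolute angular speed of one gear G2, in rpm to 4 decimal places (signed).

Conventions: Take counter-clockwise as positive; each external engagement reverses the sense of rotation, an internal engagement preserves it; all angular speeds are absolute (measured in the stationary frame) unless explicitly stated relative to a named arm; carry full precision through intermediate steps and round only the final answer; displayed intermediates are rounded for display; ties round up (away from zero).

class = planetary set [G3 = 15+2·24 = 63; Willis about the carrier]
normalise by the input: solve with ω_ring = 1, then scale by 1706 rpm
ring teeth: 15 + 2·24 = 63
15(ω_sun−ω_arm) = −63(ω_ring−ω_arm),  ω_sun = 0, ω_ring = 1
15(0−ω_arm) = −63(1−ω_arm)  ⇒  78·ω_arm = 63  ⇒  ω_arm = 21/26
sun–planet mesh: 15·(0−21/26) = −24·(ω_p−ω_arm)  ⇒  ω_p−ω_arm = 105/208
ω_p = 21/26 + 105/208 = 21/16
scale: ω_p = 21/16 × 1706 rpm = +2239.1250 rpm

+2239.1250 rpm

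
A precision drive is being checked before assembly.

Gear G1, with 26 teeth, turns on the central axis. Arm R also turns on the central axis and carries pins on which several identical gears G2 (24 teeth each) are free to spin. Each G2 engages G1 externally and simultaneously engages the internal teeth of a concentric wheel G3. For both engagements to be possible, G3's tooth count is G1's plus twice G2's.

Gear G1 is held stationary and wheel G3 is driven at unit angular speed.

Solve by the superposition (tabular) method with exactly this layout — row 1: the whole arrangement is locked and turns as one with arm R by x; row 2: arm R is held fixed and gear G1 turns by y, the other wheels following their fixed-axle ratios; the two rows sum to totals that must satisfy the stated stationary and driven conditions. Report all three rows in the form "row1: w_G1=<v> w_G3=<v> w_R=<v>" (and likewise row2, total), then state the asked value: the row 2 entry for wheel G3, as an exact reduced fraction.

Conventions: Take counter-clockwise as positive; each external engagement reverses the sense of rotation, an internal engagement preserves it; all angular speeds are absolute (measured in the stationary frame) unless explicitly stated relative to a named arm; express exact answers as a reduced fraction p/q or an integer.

row1: w_G1=37/50 w_G3=37/50 w_R=37/50
row2: w_G1=-37/50 w_G3=13/50 w_R=0
total: w_G1=0 w_G3=1 w_R=37/50
asked value: 13/50

class = planetary set [G3 = 26+2·24 = 74; Willis about the carrier]
row 1: whole set turns with the arm by x
superposition row 2 [arm held]: sun y, ring −(26/74)·y, arm 0
boundary: total ω_sun = x + y = 0 and total ω_ring = x − (26/74)·y = 1  ⇒  y = -37/50, x = 37/50
row 2 ring = −(26/74)·(-37/50) = 13/50
totals (row 1 + row 2): sun 37/50 + (-37/50) = 0, ring 37/50 + 13/50 = 1, arm 37/50 + 0 = 37/50
asked cell (row2, ring) = 13/50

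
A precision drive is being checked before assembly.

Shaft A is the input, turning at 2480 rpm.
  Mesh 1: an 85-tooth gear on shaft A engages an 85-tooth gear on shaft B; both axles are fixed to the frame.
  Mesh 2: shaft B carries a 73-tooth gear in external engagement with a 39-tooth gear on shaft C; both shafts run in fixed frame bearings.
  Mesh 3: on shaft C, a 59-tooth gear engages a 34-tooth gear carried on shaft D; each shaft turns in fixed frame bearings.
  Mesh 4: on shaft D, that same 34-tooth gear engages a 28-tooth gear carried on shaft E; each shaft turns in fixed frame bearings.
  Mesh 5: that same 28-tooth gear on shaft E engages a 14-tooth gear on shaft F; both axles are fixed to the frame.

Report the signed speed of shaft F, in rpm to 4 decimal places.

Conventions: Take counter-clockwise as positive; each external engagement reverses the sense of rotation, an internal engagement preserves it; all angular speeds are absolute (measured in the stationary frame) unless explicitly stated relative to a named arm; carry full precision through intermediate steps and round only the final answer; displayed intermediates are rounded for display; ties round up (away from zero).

-19562.9304 rpm

recognized (6 fixed axles, 5 meshes): fixed-axis compound train
mesh 1 [85T→85T]: ω = 2480.0000×85/85 = 2480.0000 rpm, sense flips to −
mesh 2 [73T→39T]: ω = 2480.0000×73/39 = 4642.0513 rpm, sense flips to +
mesh 3 [59T→34T]: ω = 4642.0513×59/34 = 8055.3243 rpm, sense flips to −
mesh 4 [34T→28T]: ω = 8055.3243×34/28 = 9781.4652 rpm, sense flips to +
mesh 5 [28T→14T]: ω = 9781.4652×28/14 = 19562.9304 rpm, sense flips to −
signed output speed = -19562.9304 rpm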